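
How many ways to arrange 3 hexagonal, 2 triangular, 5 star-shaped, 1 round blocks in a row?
11! / (3! × 2! × 5! × 1!) = 27720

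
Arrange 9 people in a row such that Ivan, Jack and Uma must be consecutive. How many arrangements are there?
Treat the 3 as one block: (9-3+1)! × 3! = 5040 × 6 = 30240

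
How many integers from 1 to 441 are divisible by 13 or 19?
⌊441/13⌋ + ⌊441/19⌋ - ⌊441/247⌋ = 33 + 23 - 1 = 55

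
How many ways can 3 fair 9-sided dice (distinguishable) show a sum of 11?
Coefficient of x^11 in (x + x² + ... + x^9)^3. By inclusion-exclusion on dice exceeding 9: Σ_j (-1)^j C(3,j)·C(11-1-9j, 2) = C(3,0)·C(10,2) = 1·45 = 45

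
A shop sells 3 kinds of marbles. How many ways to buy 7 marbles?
C(7+3-1, 3-1) = C(9, 2) = 36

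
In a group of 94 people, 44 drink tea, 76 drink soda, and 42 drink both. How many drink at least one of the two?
|A∪B| = |A| + |B| - |A∩B| = 44 + 76 - 42 = 78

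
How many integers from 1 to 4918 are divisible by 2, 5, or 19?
⌊4918/2⌋+⌊4918/5⌋+⌊4918/19⌋ - ⌊4918/10⌋-⌊4918/38⌋-⌊4918/95⌋ + ⌊4918/190⌋ = 2459+983+258 - 491-129-51 + 25 = 3054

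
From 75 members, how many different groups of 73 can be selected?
C(75,73) = 75!/(73!×2!) = 2775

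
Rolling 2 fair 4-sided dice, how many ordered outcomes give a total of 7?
Coefficient of x^7 in (x + x² + ... + x^4)^2. By inclusion-exclusion on dice exceeding 4: Σ_j (-1)^j C(2,j)·C(7-1-4j, 1) = C(2,0)·C(6,1) - C(2,1)·C(2,1) = 1·6 - 2·2 = 2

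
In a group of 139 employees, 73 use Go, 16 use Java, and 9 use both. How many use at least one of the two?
|A∪B| = |A| + |B| - |A∩B| = 73 + 16 - 9 = 80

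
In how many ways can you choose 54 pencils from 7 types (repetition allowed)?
C(54+7-1, 7-1) = C(60, 6) = 50063860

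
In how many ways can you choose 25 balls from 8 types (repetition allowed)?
C(25+8-1, 8-1) = C(32, 7) = 3365856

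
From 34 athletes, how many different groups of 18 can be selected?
C(34,18) = 34!/(18!×16!) = 2203961430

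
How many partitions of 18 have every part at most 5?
Let r_j(i) = number of partitions of i into parts ≤ j, for i = 0..18. r_1(i) = 1 for all i; r_j(i) = r_{j-1}(i) + r_j(i-j). Rows j = 2..5: ≤2: 1 1 2 2 3 3 4 4 5 5 6 6 7 7 8 8 9 9 10; ≤3: 1 1 2 3 4 5 7 8 10 12 14 16 19 21 24 27 30 33 37; ≤4: 1 1 2 3 5 6 9 11 15 18 23 27 34 39 47 54 64 72 84; ≤5: 1 1 2 3 5 7 10 13 18 23 30 37 47 57 70 84 101 119 141. r_5(18) = 141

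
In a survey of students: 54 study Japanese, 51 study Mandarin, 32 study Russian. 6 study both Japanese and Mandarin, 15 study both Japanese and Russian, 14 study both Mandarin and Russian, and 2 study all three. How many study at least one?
|A∪B∪C| = 54+51+32-6-15-14+2 = 104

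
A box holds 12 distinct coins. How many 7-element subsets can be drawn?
C(12,7) = 12!/(7!×5!) = 792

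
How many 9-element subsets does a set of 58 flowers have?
C(58,9) = 58!/(9!×49!) = 10648873950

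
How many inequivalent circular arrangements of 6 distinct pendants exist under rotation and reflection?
(6-1)!/2 = 120/2 = 60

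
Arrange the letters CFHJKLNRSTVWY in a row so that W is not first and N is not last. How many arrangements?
By inclusion-exclusion: 13! - 2×(13-1)! + (13-2)! = 6227020800 - 958003200 + 39916800 = 5308934400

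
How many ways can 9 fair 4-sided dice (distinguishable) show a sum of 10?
Coefficient of x^10 in (x + x² + ... + x^4)^9. By inclusion-exclusion on dice exceeding 4: Σ_j (-1)^j C(9,j)·C(10-1-4j, 8) = C(9,0)·C(9,8) = 1·9 = 9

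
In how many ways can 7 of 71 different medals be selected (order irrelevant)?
C(71,7) = 71!/(7!×64!) = 1329890705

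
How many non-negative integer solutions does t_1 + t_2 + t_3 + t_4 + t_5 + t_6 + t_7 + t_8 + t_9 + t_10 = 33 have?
C(33+10-1, 10-1) = C(42, 9) = 445891810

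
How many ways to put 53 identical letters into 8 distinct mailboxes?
C(53+8-1, 8-1) = C(60, 7) = 386206920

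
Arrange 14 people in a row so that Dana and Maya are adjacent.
Treat as block: (14-1)! × 2! = 6227020800 × 2 = 12454041600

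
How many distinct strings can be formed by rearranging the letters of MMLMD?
5! / (1! × 1! × 3!) = 20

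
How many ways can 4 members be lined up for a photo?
4! = 24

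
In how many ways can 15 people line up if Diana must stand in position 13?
Fix one position: (15-1)! = 87178291200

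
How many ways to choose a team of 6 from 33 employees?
C(33,6) = 33!/(6!×27!) = 1107568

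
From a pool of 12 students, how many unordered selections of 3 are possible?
C(12,3) = 12!/(3!×9!) = 220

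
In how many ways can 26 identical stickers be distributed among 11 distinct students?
C(26+11-1, 11-1) = C(36, 10) = 254186856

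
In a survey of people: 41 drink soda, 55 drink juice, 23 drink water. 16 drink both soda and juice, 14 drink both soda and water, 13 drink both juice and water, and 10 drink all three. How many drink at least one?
|A∪B∪C| = 41+55+23-16-14-13+10 = 86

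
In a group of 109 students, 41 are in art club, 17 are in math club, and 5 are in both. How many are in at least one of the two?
|A∪B| = |A| + |B| - |A∩B| = 41 + 17 - 5 = 53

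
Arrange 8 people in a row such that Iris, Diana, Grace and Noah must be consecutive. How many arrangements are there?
Treat the 4 as one block: (8-4+1)! × 4! = 120 × 24 = 2880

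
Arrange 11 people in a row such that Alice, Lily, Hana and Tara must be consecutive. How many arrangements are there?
Treat the 4 as one block: (11-4+1)! × 4! = 40320 × 24 = 967680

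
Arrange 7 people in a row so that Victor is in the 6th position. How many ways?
Fix one position: (7-1)! = 720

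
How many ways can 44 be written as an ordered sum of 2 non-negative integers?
C(44+2-1, 2-1) = C(45, 1) = 45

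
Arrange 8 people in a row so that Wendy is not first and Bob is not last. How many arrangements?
By inclusion-exclusion: 8! - 2×(8-1)! + (8-2)! = 40320 - 10080 + 720 = 30960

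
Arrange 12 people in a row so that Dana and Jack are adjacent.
Treat as block: (12-1)! × 2! = 39916800 × 2 = 79833600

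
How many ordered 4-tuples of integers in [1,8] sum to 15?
Coefficient of x^15 in (x + x² + ... + x^8)^4. By inclusion-exclusion on dice exceeding 8: Σ_j (-1)^j C(4,j)·C(15-1-8j, 3) = C(4,0)·C(14,3) - C(4,1)·C(6,3) = 1·364 - 4·20 = 284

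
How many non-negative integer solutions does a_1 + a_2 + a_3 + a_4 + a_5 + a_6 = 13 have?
C(13+6-1, 6-1) = C(18, 5) = 8568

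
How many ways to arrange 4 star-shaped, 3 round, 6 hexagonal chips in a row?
13! / (4! × 3! × 6!) = 60060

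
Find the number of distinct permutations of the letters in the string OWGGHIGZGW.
10! / (1! × 2! × 1! × 1! × 1! × 4!) = 75600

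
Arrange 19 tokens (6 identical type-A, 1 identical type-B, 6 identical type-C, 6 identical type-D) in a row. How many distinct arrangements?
19! / (6! × 1! × 6! × 6!) = 325909584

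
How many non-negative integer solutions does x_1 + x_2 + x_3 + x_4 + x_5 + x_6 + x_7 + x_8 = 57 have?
C(57+8-1, 8-1) = C(64, 7) = 621216192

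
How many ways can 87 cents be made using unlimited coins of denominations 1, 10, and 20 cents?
Coefficient of x^87 in 1/(1-x^1) · 1/(1-x^10) · 1/(1-x^20). Case on j = number of 20-cent coins (j = 0..4); remainder r = 87 - 20j is made from {1,10} in ⌊r/10⌋+1 ways. r = 87, 67, 47, 27, 7 → 9 + 7 + 5 + 3 + 1 = 25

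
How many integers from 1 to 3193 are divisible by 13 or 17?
⌊3193/13⌋ + ⌊3193/17⌋ - ⌊3193/221⌋ = 245 + 187 - 14 = 418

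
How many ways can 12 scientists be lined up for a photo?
12! = 479001600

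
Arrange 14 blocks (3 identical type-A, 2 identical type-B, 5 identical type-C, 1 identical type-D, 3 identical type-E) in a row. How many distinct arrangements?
14! / (3! × 2! × 5! × 1! × 3!) = 10090080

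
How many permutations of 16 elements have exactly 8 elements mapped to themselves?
Choose the 8 fixed points C(16,8) = 12870, derange the rest: !8 = Σ_{j=0}^{8} (-1)^j·8!/j! = 40320 - 40320 + 20160 - 6720 + 1680 - 336 + 56 - 8 + 1 = 14833. Product = 12870 × 14833 = 190900710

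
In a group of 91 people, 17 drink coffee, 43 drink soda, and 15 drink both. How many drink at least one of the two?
|A∪B| = |A| + |B| - |A∩B| = 17 + 43 - 15 = 45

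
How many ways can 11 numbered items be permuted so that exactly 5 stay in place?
Choose the 5 fixed points C(11,5) = 462, derange the rest: !6 = Σ_{j=0}^{6} (-1)^j·6!/j! = 720 - 720 + 360 - 120 + 30 - 6 + 1 = 265. Product = 462 × 265 = 122430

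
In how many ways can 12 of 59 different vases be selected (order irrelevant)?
C(59,12) = 59!/(12!×47!) = 1119487075980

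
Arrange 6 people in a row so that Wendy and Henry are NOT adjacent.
Total - adjacent = 6! - (6-1)!×2 = 720 - 240 = 480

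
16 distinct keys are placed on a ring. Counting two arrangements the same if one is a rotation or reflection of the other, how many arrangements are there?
(16-1)!/2 = 1307674368000/2 = 653837184000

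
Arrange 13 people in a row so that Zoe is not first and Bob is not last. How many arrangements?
By inclusion-exclusion: 13! - 2×(13-1)! + (13-2)! = 6227020800 - 958003200 + 39916800 = 5308934400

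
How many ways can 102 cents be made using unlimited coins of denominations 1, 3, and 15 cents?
Coefficient of x^102 in 1/(1-x^1) · 1/(1-x^3) · 1/(1-x^15). Case on j = number of 15-cent coins (j = 0..6); remainder r = 102 - 15j is made from {1,3} in ⌊r/3⌋+1 ways. r = 102, 87, 72, 57, 42, 27, 12 → 35 + 30 + 25 + 20 + 15 + 10 + 5 = 140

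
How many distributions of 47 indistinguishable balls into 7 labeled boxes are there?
C(47+7-1, 7-1) = C(53, 6) = 22957480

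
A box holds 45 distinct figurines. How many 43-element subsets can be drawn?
C(45,43) = 45!/(43!×2!) = 990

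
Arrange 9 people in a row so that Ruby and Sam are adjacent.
Treat as block: (9-1)! × 2! = 40320 × 2 = 80640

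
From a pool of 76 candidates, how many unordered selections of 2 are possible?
C(76,2) = 76!/(2!×74!) = 2850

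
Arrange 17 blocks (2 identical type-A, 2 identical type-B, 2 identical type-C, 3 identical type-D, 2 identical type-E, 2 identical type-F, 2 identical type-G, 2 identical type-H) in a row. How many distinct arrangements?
17! / (2! × 2! × 2! × 3! × 2! × 2! × 2! × 2!) = 463134672000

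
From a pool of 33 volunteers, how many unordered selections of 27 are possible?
C(33,27) = 33!/(27!×6!) = 1107568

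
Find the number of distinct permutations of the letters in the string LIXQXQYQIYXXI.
13! / (1! × 3! × 2! × 3! × 4!) = 3603600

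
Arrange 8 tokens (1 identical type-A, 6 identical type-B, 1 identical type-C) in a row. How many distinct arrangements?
8! / (1! × 6! × 1!) = 56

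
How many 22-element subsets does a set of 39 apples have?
C(39,22) = 39!/(22!×17!) = 51021117810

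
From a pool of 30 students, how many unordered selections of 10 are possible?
C(30,10) = 30!/(10!×20!) = 30045015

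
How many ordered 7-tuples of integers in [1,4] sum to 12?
Coefficient of x^12 in (x + x² + ... + x^4)^7. By inclusion-exclusion on dice exceeding 4: Σ_j (-1)^j C(7,j)·C(12-1-4j, 6) = C(7,0)·C(11,6) - C(7,1)·C(7,6) = 1·462 - 7·7 = 413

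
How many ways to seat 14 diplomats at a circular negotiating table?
Circular: fix one position, arrange the rest. (14-1)! = 6227020800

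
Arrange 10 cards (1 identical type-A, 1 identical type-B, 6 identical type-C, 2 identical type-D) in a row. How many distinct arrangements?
10! / (1! × 1! × 6! × 2!) = 2520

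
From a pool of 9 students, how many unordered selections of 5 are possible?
C(9,5) = 9!/(5!×4!) = 126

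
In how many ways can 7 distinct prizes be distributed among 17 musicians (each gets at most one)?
P(17,7) = 17!/(17-7)! = 98017920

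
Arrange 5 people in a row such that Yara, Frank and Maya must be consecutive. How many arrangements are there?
Treat the 3 as one block: (5-3+1)! × 3! = 6 × 6 = 36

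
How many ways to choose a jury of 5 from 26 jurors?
C(26,5) = 26!/(5!×21!) = 65780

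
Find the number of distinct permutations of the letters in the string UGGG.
4! / (1! × 3!) = 4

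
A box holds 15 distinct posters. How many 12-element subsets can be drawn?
C(15,12) = 15!/(12!×3!) = 455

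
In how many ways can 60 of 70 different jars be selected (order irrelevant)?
C(70,60) = 70!/(60!×10!) = 396704524216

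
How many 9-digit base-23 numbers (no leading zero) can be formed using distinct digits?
First digit: 22 choices (nonzero). Then descending: 22 × 22 × 21 × 20 × 19 × 18 × 17 × 16 × 15 = 283648780800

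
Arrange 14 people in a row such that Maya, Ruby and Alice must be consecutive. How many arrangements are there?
Treat the 3 as one block: (14-3+1)! × 3! = 479001600 × 6 = 2874009600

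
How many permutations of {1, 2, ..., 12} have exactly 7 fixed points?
Choose the 7 fixed points C(12,7) = 792, derange the rest: !5 = Σ_{j=0}^{5} (-1)^j·5!/j! = 120 - 120 + 60 - 20 + 5 - 1 = 44. Product = 792 × 44 = 34848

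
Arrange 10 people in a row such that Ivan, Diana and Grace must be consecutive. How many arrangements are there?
Treat the 3 as one block: (10-3+1)! × 3! = 40320 × 6 = 241920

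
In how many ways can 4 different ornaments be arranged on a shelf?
4! = 24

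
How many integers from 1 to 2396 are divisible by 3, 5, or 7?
⌊2396/3⌋+⌊2396/5⌋+⌊2396/7⌋ - ⌊2396/15⌋-⌊2396/21⌋-⌊2396/35⌋ + ⌊2396/105⌋ = 798+479+342 - 159-114-68 + 22 = 1300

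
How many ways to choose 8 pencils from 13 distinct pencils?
C(13,8) = 13!/(8!×5!) = 1287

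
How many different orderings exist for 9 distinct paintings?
9! = 362880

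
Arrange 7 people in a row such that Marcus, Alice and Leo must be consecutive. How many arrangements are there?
Treat the 3 as one block: (7-3+1)! × 3! = 120 × 6 = 720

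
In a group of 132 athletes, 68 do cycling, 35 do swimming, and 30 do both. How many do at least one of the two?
|A∪B| = |A| + |B| - |A∩B| = 68 + 35 - 30 = 73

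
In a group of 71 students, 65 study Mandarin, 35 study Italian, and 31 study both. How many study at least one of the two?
|A∪B| = |A| + |B| - |A∩B| = 65 + 35 - 31 = 69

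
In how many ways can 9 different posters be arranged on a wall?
9! = 362880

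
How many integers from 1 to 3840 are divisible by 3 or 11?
⌊3840/3⌋ + ⌊3840/11⌋ - ⌊3840/33⌋ = 1280 + 349 - 116 = 1513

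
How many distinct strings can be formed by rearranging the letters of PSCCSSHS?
8! / (2! × 4! × 1! × 1!) = 840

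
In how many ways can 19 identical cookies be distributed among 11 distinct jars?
C(19+11-1, 11-1) = C(29, 10) = 20030010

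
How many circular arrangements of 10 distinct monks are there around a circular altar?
Circular: fix one position, arrange the rest. (10-1)! = 362880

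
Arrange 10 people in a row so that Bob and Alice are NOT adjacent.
Total - adjacent = 10! - (10-1)!×2 = 3628800 - 725760 = 2903040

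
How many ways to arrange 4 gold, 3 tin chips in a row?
7! / (4! × 3!) = 35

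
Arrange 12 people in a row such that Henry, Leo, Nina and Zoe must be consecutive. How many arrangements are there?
Treat the 4 as one block: (12-4+1)! × 4! = 362880 × 24 = 8709120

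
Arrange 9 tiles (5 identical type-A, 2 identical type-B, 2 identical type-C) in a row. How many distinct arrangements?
9! / (5! × 2! × 2!) = 756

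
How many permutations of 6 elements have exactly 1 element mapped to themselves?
Choose the 1 fixed point C(6,1) = 6, derange the rest: !5 = Σ_{j=0}^{5} (-1)^j·5!/j! = 120 - 120 + 60 - 20 + 5 - 1 = 44. Product = 6 × 44 = 264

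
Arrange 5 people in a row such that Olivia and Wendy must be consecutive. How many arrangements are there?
Treat the 2 as one block: (5-2+1)! × 2! = 24 × 2 = 48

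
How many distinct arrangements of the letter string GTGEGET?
7! / (2! × 2! × 3!) = 210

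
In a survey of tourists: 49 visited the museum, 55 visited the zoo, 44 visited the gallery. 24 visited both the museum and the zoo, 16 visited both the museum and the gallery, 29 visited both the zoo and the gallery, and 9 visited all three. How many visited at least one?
|A∪B∪C| = 49+55+44-24-16-29+9 = 88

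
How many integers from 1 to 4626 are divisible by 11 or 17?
⌊4626/11⌋ + ⌊4626/17⌋ - ⌊4626/187⌋ = 420 + 272 - 24 = 668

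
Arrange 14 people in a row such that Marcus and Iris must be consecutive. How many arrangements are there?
Treat the 2 as one block: (14-2+1)! × 2! = 6227020800 × 2 = 12454041600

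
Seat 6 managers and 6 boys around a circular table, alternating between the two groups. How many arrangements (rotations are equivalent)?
Fix one of the managers: (6-1)! ways for the remaining managers, × 6! ways for the boys = 120 × 720 = 86400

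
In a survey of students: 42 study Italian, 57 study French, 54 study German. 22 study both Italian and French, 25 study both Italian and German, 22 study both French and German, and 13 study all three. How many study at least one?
|A∪B∪C| = 42+57+54-22-25-22+13 = 97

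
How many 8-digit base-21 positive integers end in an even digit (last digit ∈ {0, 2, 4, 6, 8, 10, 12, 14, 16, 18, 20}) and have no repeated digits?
Last∈{0,2,4,6,8,10,12,14,16,18,20}. Last=0: 390700800. Last nonzero: 10×19×P(19,6) = 3711657600. Total = 4102358400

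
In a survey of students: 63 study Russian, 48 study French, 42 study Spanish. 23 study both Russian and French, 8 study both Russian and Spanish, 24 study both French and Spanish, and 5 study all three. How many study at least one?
|A∪B∪C| = 63+48+42-23-8-24+5 = 103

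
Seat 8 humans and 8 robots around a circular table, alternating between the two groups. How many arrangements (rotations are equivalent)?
Fix one of the humans: (8-1)! ways for the remaining humans, × 8! ways for the robots = 5040 × 40320 = 203212800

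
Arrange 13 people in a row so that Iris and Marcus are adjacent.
Treat as block: (13-1)! × 2! = 479001600 × 2 = 958003200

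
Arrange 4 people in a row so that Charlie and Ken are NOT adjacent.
Total - adjacent = 4! - (4-1)!×2 = 24 - 12 = 12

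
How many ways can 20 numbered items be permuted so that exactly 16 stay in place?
Choose the 16 fixed points C(20,16) = 4845, derange the rest: !4 = Σ_{j=0}^{4} (-1)^j·4!/j! = 24 - 24 + 12 - 4 + 1 = 9. Product = 4845 × 9 = 43605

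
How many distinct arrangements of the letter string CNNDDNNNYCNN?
12! / (7! × 2! × 1! × 2!) = 23760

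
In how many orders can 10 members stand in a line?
10! = 3628800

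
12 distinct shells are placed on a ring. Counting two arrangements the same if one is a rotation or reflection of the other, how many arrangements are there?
(12-1)!/2 = 39916800/2 = 19958400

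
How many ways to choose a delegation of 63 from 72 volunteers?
C(72,63) = 72!/(63!×9!) = 85113005120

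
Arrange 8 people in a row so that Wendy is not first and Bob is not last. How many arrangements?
By inclusion-exclusion: 8! - 2×(8-1)! + (8-2)! = 40320 - 10080 + 720 = 30960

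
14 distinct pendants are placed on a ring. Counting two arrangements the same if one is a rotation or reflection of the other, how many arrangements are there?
(14-1)!/2 = 6227020800/2 = 3113510400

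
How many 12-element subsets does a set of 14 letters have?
C(14,12) = 14!/(12!×2!) = 91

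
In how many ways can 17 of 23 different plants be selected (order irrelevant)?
C(23,17) = 23!/(17!×6!) = 100947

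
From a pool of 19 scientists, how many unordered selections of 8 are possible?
C(19,8) = 19!/(8!×11!) = 75582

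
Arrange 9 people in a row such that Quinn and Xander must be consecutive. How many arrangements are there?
Treat the 2 as one block: (9-2+1)! × 2! = 40320 × 2 = 80640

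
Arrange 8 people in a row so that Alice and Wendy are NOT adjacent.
Total - adjacent = 8! - (8-1)!×2 = 40320 - 10080 = 30240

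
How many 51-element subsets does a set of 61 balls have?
C(61,51) = 61!/(51!×10!) = 90177170226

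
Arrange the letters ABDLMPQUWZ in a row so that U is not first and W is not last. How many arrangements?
By inclusion-exclusion: 10! - 2×(10-1)! + (10-2)! = 3628800 - 725760 + 40320 = 2943360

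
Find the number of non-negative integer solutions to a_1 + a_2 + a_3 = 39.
C(39+3-1, 3-1) = C(41, 2) = 820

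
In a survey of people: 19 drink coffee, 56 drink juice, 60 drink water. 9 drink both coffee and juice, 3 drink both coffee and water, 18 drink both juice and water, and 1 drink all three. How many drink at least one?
|A∪B∪C| = 19+56+60-9-3-18+1 = 106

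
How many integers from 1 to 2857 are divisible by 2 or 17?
⌊2857/2⌋ + ⌊2857/17⌋ - ⌊2857/34⌋ = 1428 + 168 - 84 = 1512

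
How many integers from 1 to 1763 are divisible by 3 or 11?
⌊1763/3⌋ + ⌊1763/11⌋ - ⌊1763/33⌋ = 587 + 160 - 53 = 694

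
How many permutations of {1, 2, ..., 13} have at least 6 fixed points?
Exactly j fixed points: C(13,j)·!(13-j); sum over j ≥ 6 (derangement numbers via !m = (m-1)·(!(m-1) + !(m-2)): !0..!7 = 1, 0, 1, 2, 9, 44, 265, 1854). Σ_{j=6}^{13} C(13,j)·!(13-j) = C(13,6)·!7 + C(13,7)·!6 + C(13,8)·!5 + C(13,9)·!4 + C(13,10)·!3 + C(13,11)·!2 + C(13,12)·!1 + C(13,13)·!0 = 1716·1854 + 1716·265 + 1287·44 + 715·9 + 286·2 + 78·1 + 13·0 + 1·1 = 3699918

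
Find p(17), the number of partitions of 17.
Pentagonal recurrence p(n) = p(n-1) + p(n-2) - p(n-5) - p(n-7) + p(n-12) + p(n-15) - ... gives p(0..16) = 1, 1, 2, 3, 5, 7, 11, 15, 22, 30, 42, 56, 77, 101, 135, 176, 231. p(17) = p(16) + p(15) - p(12) - p(10) + p(5) + p(2) = 231 + 176 - 77 - 42 + 7 + 2 = 297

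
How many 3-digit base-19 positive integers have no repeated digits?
First digit: 18 choices (nonzero). Then descending: 18 × 18 × 17 = 5508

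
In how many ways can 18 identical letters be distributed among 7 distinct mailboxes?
C(18+7-1, 7-1) = C(24, 6) = 134596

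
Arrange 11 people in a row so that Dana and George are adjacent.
Treat as block: (11-1)! × 2! = 3628800 × 2 = 7257600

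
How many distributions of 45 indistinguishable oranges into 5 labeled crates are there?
C(45+5-1, 5-1) = C(49, 4) = 211876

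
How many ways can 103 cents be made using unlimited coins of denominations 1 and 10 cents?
Coefficient of x^103 in 1/(1-x^1) · 1/(1-x^10). Use j coins of 10 for j = 0..⌊103/10⌋ = 10, the rest in 1s: 10 + 1 = 11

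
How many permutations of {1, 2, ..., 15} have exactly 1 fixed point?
Choose the 1 fixed point C(15,1) = 15, derange the rest: !14 = Σ_{j=0}^{14} (-1)^j·14!/j! = 87178291200 - 87178291200 + 43589145600 - 14529715200 + 3632428800 - 726485760 + 121080960 - 17297280 + 2162160 - 240240 + 24024 - 2184 + 182 - 14 + 1 = 32071101049. Product = 15 × 32071101049 = 481066515735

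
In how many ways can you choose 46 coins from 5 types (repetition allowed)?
C(46+5-1, 5-1) = C(50, 4) = 230300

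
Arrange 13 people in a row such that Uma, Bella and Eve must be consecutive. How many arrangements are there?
Treat the 3 as one block: (13-3+1)! × 3! = 39916800 × 6 = 239500800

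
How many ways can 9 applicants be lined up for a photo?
9! = 362880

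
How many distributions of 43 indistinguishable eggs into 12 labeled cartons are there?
C(43+12-1, 12-1) = C(54, 11) = 95722852680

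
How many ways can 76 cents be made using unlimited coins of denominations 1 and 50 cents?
Coefficient of x^76 in 1/(1-x^1) · 1/(1-x^50). Use j coins of 50 for j = 0..⌊76/50⌋ = 1, the rest in 1s: 1 + 1 = 2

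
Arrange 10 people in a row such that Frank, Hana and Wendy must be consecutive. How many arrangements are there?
Treat the 3 as one block: (10-3+1)! × 3! = 40320 × 6 = 241920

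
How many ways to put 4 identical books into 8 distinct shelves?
C(4+8-1, 8-1) = C(11, 7) = 330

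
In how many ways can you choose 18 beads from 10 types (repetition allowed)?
C(18+10-1, 10-1) = C(27, 9) = 4686825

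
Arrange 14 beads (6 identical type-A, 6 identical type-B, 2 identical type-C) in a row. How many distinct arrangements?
14! / (6! × 6! × 2!) = 84084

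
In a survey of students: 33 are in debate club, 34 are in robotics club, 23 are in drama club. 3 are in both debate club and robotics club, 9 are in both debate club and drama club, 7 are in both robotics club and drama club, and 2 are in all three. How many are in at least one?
|A∪B∪C| = 33+34+23-3-9-7+2 = 73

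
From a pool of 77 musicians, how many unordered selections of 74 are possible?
C(77,74) = 77!/(74!×3!) = 73150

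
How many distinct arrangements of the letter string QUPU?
4! / (2! × 1! × 1!) = 12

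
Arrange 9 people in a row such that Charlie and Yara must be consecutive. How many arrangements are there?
Treat the 2 as one block: (9-2+1)! × 2! = 40320 × 2 = 80640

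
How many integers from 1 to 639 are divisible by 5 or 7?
⌊639/5⌋ + ⌊639/7⌋ - ⌊639/35⌋ = 127 + 91 - 18 = 200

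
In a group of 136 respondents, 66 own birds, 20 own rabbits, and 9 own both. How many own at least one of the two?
|A∪B| = |A| + |B| - |A∩B| = 66 + 20 - 9 = 77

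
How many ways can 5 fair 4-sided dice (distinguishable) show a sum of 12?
Coefficient of x^12 in (x + x² + ... + x^4)^5. By inclusion-exclusion on dice exceeding 4: Σ_j (-1)^j C(5,j)·C(12-1-4j, 4) = C(5,0)·C(11,4) - C(5,1)·C(7,4) = 1·330 - 5·35 = 155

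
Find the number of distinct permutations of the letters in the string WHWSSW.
6! / (3! × 1! × 2!) = 60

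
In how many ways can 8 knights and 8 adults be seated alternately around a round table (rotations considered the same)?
Fix one of the knights: (8-1)! ways for the remaining knights, × 8! ways for the adults = 5040 × 40320 = 203212800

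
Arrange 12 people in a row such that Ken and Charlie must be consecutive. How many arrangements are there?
Treat the 2 as one block: (12-2+1)! × 2! = 39916800 × 2 = 79833600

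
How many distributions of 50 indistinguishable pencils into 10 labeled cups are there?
C(50+10-1, 10-1) = C(59, 9) = 12565671261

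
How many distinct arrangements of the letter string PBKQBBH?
7! / (1! × 1! × 1! × 1! × 3!) = 840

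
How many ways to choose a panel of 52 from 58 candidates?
C(58,52) = 58!/(52!×6!) = 40475358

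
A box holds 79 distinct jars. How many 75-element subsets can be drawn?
C(79,75) = 79!/(75!×4!) = 1502501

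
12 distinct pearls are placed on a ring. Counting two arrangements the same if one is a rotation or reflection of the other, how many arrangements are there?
(12-1)!/2 = 39916800/2 = 19958400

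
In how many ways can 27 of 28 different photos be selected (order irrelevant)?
C(28,27) = 28!/(27!×1!) = 28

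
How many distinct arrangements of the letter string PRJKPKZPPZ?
10! / (2! × 2! × 4! × 1! × 1!) = 37800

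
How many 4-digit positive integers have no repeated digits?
First digit: 9 choices (nonzero). Then descending: 9 × 9 × 8 × 7 = 4536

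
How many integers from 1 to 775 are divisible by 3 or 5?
⌊775/3⌋ + ⌊775/5⌋ - ⌊775/15⌋ = 258 + 155 - 51 = 362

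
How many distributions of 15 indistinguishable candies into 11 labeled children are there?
C(15+11-1, 11-1) = C(25, 10) = 3268760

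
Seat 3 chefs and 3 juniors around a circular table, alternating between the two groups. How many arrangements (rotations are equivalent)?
Fix one of the chefs: (3-1)! ways for the remaining chefs, × 3! ways for the juniors = 2 × 6 = 12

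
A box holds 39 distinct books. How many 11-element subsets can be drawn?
C(39,11) = 39!/(11!×28!) = 1676056044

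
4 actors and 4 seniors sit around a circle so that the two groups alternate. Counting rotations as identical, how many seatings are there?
Fix one of the actors: (4-1)! ways for the remaining actors, × 4! ways for the seniors = 6 × 24 = 144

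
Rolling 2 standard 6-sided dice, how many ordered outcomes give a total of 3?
Coefficient of x^3 in (x + x² + ... + x^6)^2. By inclusion-exclusion on dice exceeding 6: Σ_j (-1)^j C(2,j)·C(3-1-6j, 1) = C(2,0)·C(2,1) = 1·2 = 2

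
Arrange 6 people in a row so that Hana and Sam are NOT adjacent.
Total - adjacent = 6! - (6-1)!×2 = 720 - 240 = 480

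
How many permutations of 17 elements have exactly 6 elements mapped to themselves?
Choose the 6 fixed points C(17,6) = 12376, derange the rest: !11 = Σ_{j=0}^{11} (-1)^j·11!/j! = 39916800 - 39916800 + 19958400 - 6652800 + 1663200 - 332640 + 55440 - 7920 + 990 - 110 + 11 - 1 = 14684570. Product = 12376 × 14684570 = 181736238320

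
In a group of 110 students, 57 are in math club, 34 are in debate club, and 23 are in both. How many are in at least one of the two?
|A∪B| = |A| + |B| - |A∩B| = 57 + 34 - 23 = 68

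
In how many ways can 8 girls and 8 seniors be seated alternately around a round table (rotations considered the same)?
Fix one of the girls: (8-1)! ways for the remaining girls, × 8! ways for the seniors = 5040 × 40320 = 203212800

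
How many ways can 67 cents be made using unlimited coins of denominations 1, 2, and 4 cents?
Coefficient of x^67 in 1/(1-x^1) · 1/(1-x^2) · 1/(1-x^4). Case on j = number of 4-cent coins (j = 0..16); remainder r = 67 - 4j is made from {1,2} in ⌊r/2⌋+1 ways. r = 67, 63, 59, 55, 51, 47, 43, 39, 35, 31, 27, 23, 19, 15, 11, 7, 3 → 34 + 32 + 30 + 28 + 26 + 24 + 22 + 20 + 18 + 16 + 14 + 12 + 10 + 8 + 6 + 4 + 2 = 306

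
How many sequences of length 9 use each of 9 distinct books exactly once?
9! = 362880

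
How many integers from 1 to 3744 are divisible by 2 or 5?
⌊3744/2⌋ + ⌊3744/5⌋ - ⌊3744/10⌋ = 1872 + 748 - 374 = 2246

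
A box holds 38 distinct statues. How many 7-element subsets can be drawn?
C(38,7) = 38!/(7!×31!) = 12620256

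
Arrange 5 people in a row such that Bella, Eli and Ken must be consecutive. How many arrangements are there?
Treat the 3 as one block: (5-3+1)! × 3! = 6 × 6 = 36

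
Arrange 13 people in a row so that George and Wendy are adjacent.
Treat as block: (13-1)! × 2! = 479001600 × 2 = 958003200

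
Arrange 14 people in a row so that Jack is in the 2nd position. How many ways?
Fix one position: (14-1)! = 6227020800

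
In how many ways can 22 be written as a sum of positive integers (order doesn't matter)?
Pentagonal recurrence p(n) = p(n-1) + p(n-2) - p(n-5) - p(n-7) + p(n-12) + p(n-15) - ... gives p(0..21) = 1, 1, 2, 3, 5, 7, 11, 15, 22, 30, 42, 56, 77, 101, 135, 176, 231, 297, 385, 490, 627, 792. p(22) = p(21) + p(20) - p(17) - p(15) + p(10) + p(7) - p(0) = 792 + 627 - 297 - 176 + 42 + 15 - 1 = 1002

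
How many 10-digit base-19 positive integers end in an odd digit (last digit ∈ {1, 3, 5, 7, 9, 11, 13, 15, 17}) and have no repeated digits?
Last∈{1,3,5,7,9,11,13,15,17}. Last=0: 0. Last nonzero: 9×17×P(17,8) = 149967417600. Total = 149967417600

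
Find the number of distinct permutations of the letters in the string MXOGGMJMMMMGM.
13! / (1! × 1! × 7! × 1! × 3!) = 205920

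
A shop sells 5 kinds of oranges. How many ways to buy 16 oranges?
C(16+5-1, 5-1) = C(20, 4) = 4845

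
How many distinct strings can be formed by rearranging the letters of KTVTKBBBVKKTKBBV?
16! / (5! × 3! × 5! × 3!) = 40360320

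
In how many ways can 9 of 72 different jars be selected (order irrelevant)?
C(72,9) = 72!/(9!×63!) = 85113005120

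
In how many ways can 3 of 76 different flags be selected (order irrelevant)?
C(76,3) = 76!/(3!×73!) = 70300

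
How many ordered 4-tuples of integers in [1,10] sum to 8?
Coefficient of x^8 in (x + x² + ... + x^10)^4. By inclusion-exclusion on dice exceeding 10: Σ_j (-1)^j C(4,j)·C(8-1-10j, 3) = C(4,0)·C(7,3) = 1·35 = 35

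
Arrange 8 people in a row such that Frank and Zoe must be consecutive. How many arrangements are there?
Treat the 2 as one block: (8-2+1)! × 2! = 5040 × 2 = 10080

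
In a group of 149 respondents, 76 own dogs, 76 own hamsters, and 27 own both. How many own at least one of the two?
|A∪B| = |A| + |B| - |A∩B| = 76 + 76 - 27 = 125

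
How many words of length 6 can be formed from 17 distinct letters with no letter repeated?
P(17,6) = 17!/(17-6)! = 8910720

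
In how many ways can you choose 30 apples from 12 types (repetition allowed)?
C(30+12-1, 12-1) = C(41, 11) = 3159461968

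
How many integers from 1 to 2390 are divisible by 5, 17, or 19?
⌊2390/5⌋+⌊2390/17⌋+⌊2390/19⌋ - ⌊2390/85⌋-⌊2390/95⌋-⌊2390/323⌋ + ⌊2390/1615⌋ = 478+140+125 - 28-25-7 + 1 = 684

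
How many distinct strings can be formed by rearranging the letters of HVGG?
4! / (1! × 1! × 2!) = 12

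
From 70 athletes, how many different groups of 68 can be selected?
C(70,68) = 70!/(68!×2!) = 2415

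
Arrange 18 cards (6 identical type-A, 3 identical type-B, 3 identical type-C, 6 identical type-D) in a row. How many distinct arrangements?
18! / (6! × 3! × 3! × 6!) = 343062720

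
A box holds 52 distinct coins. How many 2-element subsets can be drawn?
C(52,2) = 52!/(2!×50!) = 1326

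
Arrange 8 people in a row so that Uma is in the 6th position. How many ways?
Fix one position: (8-1)! = 5040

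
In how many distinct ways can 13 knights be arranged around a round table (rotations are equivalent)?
Circular: fix one position, arrange the rest. (13-1)! = 479001600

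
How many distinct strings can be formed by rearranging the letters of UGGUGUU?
7! / (4! × 3!) = 35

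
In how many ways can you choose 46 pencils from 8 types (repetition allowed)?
C(46+8-1, 8-1) = C(53, 7) = 154143080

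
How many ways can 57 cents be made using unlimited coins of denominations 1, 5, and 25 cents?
Coefficient of x^57 in 1/(1-x^1) · 1/(1-x^5) · 1/(1-x^25). Case on j = number of 25-cent coins (j = 0..2); remainder r = 57 - 25j is made from {1,5} in ⌊r/5⌋+1 ways. r = 57, 32, 7 → 12 + 7 + 2 = 21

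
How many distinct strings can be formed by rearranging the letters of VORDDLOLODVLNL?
14! / (1! × 2! × 3! × 4! × 3! × 1!) = 50450400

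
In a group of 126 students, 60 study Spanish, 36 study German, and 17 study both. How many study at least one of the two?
|A∪B| = |A| + |B| - |A∩B| = 60 + 36 - 17 = 79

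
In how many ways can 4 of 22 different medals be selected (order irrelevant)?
C(22,4) = 22!/(4!×18!) = 7315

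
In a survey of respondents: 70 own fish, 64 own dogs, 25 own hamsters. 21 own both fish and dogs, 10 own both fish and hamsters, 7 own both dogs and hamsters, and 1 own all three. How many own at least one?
|A∪B∪C| = 70+64+25-21-10-7+1 = 122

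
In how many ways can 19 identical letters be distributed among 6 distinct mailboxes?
C(19+6-1, 6-1) = C(24, 5) = 42504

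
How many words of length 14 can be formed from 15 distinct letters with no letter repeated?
P(15,14) = 15!/(15-14)! = 1307674368000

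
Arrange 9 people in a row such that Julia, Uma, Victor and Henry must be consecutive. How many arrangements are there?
Treat the 4 as one block: (9-4+1)! × 4! = 720 × 24 = 17280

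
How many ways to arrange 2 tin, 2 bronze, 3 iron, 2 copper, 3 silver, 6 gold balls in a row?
18! / (2! × 2! × 3! × 2! × 3! × 6!) = 30875644800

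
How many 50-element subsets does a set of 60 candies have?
C(60,50) = 60!/(50!×10!) = 75394027566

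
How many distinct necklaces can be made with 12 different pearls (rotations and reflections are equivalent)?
(12-1)!/2 = 39916800/2 = 19958400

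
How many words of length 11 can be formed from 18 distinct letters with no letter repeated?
P(18,11) = 18!/(18-11)! = 1270312243200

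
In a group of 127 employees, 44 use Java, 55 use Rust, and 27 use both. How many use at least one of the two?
|A∪B| = |A| + |B| - |A∩B| = 44 + 55 - 27 = 72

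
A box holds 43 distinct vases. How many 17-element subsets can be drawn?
C(43,17) = 43!/(17!×26!) = 421171648758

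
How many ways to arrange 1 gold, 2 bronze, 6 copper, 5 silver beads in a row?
14! / (1! × 2! × 6! × 5!) = 504504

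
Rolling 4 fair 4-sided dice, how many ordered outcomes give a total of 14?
Coefficient of x^14 in (x + x² + ... + x^4)^4. By inclusion-exclusion on dice exceeding 4: Σ_j (-1)^j C(4,j)·C(14-1-4j, 3) = C(4,0)·C(13,3) - C(4,1)·C(9,3) + C(4,2)·C(5,3) = 1·286 - 4·84 + 6·10 = 10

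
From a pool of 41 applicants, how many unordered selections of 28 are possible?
C(41,28) = 41!/(28!×13!) = 17620076360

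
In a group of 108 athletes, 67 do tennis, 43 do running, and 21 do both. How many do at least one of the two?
|A∪B| = |A| + |B| - |A∩B| = 67 + 43 - 21 = 89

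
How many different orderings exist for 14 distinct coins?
14! = 87178291200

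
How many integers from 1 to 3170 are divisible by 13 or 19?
⌊3170/13⌋ + ⌊3170/19⌋ - ⌊3170/247⌋ = 243 + 166 - 12 = 397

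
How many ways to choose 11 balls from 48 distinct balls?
C(48,11) = 48!/(11!×37!) = 22595200368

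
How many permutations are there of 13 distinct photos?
13! = 6227020800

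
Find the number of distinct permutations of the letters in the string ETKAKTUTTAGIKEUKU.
17! / (1! × 2! × 1! × 2! × 4! × 3! × 4!) = 25729704000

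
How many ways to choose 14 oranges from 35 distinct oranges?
C(35,14) = 35!/(14!×21!) = 2319959400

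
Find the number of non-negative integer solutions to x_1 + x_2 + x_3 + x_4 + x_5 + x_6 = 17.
C(17+6-1, 6-1) = C(22, 5) = 26334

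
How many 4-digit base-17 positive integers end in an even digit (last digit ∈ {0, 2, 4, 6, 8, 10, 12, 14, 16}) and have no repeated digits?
Last∈{0,2,4,6,8,10,12,14,16}. Last=0: 3360. Last nonzero: 8×15×P(15,2) = 25200. Total = 28560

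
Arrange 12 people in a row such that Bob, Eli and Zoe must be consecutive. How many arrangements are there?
Treat the 3 as one block: (12-3+1)! × 3! = 3628800 × 6 = 21772800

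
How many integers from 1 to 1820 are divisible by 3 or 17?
⌊1820/3⌋ + ⌊1820/17⌋ - ⌊1820/51⌋ = 606 + 107 - 35 = 678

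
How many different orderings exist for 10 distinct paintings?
10! = 3628800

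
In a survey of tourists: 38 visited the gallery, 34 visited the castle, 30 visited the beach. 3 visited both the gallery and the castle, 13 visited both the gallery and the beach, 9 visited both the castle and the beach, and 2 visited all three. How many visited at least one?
|A∪B∪C| = 38+34+30-3-13-9+2 = 79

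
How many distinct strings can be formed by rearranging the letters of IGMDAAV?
7! / (1! × 1! × 1! × 1! × 2! × 1!) = 2520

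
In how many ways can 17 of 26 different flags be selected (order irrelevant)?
C(26,17) = 26!/(17!×9!) = 3124550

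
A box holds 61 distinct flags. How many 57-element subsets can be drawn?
C(61,57) = 61!/(57!×4!) = 521855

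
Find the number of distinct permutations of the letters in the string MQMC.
4! / (2! × 1! × 1!) = 12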